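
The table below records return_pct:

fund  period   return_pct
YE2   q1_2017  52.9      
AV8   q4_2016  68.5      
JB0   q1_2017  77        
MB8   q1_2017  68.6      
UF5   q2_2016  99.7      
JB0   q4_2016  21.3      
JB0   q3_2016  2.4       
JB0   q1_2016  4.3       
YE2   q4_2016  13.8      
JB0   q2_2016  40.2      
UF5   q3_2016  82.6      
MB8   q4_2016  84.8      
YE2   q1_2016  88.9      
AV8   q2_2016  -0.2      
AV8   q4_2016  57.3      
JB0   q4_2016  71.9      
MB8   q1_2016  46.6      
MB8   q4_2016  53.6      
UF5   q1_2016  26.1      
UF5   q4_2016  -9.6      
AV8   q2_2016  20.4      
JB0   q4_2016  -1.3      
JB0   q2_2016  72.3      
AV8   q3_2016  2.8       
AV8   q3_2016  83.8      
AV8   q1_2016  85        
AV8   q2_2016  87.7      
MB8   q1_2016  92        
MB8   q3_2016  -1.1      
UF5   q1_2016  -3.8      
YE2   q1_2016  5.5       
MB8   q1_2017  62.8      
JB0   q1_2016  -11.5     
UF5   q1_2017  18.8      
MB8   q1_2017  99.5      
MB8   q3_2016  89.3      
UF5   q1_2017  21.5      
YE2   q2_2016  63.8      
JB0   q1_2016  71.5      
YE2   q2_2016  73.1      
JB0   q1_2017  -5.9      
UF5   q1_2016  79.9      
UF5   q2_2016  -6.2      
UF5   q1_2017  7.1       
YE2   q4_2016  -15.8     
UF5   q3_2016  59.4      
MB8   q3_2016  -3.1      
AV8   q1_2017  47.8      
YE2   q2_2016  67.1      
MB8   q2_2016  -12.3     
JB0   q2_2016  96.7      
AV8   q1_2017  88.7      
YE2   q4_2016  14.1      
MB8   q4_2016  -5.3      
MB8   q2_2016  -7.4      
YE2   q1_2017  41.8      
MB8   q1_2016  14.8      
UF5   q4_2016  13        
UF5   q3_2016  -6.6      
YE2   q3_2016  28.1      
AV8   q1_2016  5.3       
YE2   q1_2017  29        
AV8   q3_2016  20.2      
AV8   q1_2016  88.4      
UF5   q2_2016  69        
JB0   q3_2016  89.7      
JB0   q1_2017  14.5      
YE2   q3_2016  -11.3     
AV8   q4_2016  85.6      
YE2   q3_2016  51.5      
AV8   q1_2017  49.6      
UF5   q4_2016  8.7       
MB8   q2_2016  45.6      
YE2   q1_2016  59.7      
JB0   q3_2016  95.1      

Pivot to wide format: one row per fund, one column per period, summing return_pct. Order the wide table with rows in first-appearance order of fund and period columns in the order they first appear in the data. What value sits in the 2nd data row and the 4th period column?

106.8

With rows in first-appearance order of fund, row 2 is fund=AV8. period columns in first-appearance order: q1_2017, q4_2016, q2_2016, q3_2016, q1_2016; column 4 is q3_2016.
Long rows with fund=AV8, period=q3_2016: 2.8 + 83.8 + 20.2 = 106.8.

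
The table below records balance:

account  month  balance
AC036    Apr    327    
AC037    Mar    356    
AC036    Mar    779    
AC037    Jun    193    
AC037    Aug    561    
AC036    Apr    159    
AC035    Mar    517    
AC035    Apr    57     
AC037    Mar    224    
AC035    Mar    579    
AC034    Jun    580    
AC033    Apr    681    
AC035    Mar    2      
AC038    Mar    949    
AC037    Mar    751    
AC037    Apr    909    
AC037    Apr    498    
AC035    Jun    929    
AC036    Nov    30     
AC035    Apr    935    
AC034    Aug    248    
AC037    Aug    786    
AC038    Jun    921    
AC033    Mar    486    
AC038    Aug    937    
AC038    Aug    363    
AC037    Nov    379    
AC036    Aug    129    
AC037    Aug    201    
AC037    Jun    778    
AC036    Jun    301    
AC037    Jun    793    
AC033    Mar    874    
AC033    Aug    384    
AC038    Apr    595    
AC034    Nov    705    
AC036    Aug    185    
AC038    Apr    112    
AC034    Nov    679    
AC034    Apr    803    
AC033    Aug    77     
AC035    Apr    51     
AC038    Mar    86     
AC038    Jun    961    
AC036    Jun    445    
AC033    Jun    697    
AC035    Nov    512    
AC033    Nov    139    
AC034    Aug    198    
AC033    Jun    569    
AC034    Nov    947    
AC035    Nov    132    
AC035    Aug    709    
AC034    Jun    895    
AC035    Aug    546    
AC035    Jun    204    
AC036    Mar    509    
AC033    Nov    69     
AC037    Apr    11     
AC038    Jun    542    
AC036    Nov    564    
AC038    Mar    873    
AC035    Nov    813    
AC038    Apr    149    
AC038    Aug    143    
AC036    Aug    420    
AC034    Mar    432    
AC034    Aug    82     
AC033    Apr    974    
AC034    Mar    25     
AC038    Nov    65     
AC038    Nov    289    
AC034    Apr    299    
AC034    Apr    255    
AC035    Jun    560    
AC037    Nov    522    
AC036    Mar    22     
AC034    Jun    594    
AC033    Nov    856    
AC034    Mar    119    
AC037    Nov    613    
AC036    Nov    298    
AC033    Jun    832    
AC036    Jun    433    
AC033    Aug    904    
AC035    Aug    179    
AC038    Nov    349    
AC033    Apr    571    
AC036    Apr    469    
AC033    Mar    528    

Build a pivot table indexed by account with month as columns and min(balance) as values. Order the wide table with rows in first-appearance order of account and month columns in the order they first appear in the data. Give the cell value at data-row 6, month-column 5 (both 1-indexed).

65

With rows in first-appearance order of account, row 6 is account=AC038. month columns in first-appearance order: Apr, Mar, Jun, Aug, Nov; column 5 is Nov.
Long rows with account=AC038, month=Nov: min(65, 289, 349) = 65.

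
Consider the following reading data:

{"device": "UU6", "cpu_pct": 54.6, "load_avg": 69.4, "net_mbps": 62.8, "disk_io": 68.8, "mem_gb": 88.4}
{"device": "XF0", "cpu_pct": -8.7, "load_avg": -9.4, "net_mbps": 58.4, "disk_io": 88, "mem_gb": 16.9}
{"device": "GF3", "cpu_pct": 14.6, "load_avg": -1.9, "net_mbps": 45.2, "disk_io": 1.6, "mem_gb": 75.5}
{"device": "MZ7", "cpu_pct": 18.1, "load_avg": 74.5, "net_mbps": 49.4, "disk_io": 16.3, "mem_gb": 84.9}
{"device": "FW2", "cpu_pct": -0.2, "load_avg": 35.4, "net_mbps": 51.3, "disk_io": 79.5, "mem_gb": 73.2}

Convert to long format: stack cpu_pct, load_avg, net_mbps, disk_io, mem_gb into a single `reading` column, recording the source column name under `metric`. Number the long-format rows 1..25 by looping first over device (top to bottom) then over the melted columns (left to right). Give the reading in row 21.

-0.2

25 rows total (5 × 5). Row 21: index ⌊(21-1)/5⌋ = 4 into device → FW2; (21-1) mod 5 = 0 into the melted columns → cpu_pct.
So row 21 is (FW2, cpu_pct, -0.2); reading = -0.2.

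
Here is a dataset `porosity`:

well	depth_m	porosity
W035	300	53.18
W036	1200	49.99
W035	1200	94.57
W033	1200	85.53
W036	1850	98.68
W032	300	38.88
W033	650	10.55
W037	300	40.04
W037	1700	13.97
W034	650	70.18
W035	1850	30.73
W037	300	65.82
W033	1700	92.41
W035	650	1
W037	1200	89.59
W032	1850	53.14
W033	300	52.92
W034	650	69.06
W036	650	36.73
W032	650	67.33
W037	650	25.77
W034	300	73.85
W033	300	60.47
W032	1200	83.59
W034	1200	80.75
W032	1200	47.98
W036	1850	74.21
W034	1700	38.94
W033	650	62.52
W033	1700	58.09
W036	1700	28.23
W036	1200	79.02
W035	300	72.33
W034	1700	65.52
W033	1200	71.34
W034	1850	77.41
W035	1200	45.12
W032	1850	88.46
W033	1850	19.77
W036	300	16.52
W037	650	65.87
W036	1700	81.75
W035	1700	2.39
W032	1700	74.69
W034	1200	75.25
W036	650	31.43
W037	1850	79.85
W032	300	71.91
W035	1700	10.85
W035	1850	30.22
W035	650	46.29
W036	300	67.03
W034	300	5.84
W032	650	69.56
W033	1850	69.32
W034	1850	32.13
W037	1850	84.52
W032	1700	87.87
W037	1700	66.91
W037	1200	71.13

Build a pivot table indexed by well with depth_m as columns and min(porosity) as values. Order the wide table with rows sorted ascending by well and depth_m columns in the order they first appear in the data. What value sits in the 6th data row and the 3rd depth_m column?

With rows sorted ascending by well, row 6 is well=W037. depth_m columns in first-appearance order: 300, 1200, 1850, 650, 1700; column 3 is 1850.
Long rows with well=W037, depth_m=1850: min(79.85, 84.52) = 79.85.

79.85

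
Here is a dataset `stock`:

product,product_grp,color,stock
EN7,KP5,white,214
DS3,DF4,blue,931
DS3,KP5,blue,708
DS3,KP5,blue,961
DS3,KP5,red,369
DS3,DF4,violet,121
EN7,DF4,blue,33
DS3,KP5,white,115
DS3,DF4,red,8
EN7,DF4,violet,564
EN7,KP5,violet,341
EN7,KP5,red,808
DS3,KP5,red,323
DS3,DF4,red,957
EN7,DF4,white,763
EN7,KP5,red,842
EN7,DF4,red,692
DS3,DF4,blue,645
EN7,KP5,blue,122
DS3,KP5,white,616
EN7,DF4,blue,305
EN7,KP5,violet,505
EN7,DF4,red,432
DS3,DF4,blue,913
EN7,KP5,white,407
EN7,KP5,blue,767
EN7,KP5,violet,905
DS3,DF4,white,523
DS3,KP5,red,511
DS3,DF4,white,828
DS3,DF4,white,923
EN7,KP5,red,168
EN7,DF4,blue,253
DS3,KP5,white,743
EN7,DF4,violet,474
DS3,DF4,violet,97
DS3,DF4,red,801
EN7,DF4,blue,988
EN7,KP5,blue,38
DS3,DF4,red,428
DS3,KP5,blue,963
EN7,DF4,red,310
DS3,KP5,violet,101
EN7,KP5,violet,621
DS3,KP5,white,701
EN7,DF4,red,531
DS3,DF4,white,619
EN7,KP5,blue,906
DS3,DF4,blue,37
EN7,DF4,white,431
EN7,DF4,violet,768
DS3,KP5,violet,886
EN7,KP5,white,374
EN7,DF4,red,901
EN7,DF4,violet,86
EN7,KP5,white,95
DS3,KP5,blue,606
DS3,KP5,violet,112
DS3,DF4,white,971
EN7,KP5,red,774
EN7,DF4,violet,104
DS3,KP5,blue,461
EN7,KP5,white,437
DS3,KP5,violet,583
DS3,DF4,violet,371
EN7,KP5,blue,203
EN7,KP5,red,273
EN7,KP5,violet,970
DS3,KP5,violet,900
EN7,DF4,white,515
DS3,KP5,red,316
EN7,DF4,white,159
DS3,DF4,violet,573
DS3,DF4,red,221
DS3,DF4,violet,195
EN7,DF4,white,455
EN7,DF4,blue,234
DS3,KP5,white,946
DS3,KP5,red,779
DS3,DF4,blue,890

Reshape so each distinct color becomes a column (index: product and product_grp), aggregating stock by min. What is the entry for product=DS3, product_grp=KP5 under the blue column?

461

Rows with product=DS3, product_grp=KP5 and color=blue: stock values are 708, 961, 963, 606, 461.
min(708, 961, 963, 606, 461) = 461.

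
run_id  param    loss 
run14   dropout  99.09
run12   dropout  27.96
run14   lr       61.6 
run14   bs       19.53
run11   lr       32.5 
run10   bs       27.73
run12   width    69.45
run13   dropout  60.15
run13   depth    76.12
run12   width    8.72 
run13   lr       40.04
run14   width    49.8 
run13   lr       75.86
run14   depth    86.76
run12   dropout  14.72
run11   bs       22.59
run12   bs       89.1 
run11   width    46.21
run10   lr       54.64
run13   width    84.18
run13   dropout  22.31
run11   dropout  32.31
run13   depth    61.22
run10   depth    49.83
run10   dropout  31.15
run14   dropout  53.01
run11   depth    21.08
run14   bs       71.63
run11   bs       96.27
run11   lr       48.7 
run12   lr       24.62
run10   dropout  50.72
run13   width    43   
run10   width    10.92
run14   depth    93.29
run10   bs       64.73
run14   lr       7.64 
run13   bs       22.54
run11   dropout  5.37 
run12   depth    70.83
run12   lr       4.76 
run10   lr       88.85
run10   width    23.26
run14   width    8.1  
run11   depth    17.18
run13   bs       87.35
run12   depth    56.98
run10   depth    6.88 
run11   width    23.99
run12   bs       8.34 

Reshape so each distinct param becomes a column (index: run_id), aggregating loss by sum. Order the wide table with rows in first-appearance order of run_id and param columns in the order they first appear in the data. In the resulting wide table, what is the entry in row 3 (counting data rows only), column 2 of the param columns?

81.2

With rows in first-appearance order of run_id, row 3 is run_id=run11. param columns in first-appearance order: dropout, lr, bs, width, depth; column 2 is lr.
Long rows with run_id=run11, param=lr: 32.5 + 48.7 = 81.2.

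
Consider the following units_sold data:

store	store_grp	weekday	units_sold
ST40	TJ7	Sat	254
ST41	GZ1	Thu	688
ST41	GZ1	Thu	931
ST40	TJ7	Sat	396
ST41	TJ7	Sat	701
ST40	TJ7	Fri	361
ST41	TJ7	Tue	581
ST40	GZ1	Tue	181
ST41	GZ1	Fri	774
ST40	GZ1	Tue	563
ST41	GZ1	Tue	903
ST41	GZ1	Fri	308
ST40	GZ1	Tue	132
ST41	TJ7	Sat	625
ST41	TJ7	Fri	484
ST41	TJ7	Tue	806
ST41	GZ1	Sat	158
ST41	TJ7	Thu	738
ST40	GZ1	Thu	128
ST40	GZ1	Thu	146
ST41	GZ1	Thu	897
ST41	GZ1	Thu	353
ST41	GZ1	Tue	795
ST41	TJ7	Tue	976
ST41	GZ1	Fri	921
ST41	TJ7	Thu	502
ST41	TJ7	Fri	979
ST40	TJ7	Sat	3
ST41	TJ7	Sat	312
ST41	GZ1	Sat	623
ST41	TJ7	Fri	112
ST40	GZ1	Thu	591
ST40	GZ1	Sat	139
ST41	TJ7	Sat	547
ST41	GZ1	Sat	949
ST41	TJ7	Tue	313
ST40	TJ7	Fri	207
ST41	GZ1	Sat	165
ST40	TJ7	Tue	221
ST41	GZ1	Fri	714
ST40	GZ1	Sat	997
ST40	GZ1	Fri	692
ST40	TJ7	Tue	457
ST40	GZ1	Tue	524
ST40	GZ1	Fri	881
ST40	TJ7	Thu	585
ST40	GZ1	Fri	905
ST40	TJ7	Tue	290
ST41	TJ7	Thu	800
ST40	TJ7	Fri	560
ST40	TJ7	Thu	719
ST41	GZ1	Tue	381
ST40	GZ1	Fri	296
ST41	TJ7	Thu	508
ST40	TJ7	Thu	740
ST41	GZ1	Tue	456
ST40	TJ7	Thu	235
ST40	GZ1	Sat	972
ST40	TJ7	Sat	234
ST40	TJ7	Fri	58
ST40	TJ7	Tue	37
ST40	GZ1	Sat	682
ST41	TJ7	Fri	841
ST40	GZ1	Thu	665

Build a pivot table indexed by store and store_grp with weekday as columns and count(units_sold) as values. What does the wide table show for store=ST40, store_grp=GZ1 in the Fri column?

4

Rows with store=ST40, store_grp=GZ1 and weekday=Fri: units_sold values are 692, 881, 905, 296.
4 rows match — count = 4.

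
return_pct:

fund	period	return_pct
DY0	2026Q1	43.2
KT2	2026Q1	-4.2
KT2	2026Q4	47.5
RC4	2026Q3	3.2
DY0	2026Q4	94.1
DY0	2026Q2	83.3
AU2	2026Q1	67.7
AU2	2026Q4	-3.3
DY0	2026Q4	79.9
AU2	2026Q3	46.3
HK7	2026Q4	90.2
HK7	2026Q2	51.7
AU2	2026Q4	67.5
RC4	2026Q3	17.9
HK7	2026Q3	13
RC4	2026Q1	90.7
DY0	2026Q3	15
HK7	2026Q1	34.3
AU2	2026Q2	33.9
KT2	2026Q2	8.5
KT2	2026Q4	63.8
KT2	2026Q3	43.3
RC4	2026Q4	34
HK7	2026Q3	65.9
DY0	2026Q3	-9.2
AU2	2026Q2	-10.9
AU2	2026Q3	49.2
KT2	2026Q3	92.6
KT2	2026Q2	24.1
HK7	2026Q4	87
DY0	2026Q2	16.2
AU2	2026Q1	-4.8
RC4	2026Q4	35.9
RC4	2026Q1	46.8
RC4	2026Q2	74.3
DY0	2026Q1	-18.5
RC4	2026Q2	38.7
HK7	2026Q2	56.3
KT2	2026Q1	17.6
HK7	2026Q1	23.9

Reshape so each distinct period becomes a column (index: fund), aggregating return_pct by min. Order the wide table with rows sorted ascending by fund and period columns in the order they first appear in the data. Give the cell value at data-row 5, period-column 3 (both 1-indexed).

With rows sorted ascending by fund, row 5 is fund=RC4. period columns in first-appearance order: 2026Q1, 2026Q4, 2026Q3, 2026Q2; column 3 is 2026Q3.
Long rows with fund=RC4, period=2026Q3: min(3.2, 17.9) = 3.2.

3.2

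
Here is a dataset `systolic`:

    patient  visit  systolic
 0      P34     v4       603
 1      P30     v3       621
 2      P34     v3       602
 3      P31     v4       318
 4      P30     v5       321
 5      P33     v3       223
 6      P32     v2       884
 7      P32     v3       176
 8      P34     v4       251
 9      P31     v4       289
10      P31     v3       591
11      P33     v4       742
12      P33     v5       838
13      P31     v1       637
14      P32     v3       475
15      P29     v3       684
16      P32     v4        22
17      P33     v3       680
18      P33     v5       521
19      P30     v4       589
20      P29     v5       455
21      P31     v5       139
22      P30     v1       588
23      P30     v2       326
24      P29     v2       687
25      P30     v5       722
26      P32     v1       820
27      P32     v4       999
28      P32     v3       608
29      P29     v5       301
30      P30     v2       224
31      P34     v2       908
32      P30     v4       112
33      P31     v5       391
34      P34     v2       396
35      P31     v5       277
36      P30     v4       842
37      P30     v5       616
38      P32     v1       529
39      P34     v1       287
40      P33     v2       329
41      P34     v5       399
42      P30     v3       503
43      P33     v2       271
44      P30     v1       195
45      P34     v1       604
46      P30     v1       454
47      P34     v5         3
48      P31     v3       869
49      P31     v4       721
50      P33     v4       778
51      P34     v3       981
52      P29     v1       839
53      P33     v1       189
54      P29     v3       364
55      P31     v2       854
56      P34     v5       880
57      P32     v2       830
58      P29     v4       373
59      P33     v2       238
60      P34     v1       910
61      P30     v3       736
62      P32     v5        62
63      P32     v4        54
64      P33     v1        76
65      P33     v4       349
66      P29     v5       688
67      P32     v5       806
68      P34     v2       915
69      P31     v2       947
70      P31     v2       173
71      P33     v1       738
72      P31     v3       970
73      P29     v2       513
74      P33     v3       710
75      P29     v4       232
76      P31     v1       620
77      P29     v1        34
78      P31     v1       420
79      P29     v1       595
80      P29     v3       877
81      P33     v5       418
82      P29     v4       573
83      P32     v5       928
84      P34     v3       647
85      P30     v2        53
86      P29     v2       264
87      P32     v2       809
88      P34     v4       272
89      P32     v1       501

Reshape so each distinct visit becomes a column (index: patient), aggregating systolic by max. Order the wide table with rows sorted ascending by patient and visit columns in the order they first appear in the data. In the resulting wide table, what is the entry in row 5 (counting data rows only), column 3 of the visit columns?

With rows sorted ascending by patient, row 5 is patient=P33. visit columns in first-appearance order: v4, v3, v5, v2, v1; column 3 is v5.
Long rows with patient=P33, visit=v5: max(838, 521, 418) = 838.

838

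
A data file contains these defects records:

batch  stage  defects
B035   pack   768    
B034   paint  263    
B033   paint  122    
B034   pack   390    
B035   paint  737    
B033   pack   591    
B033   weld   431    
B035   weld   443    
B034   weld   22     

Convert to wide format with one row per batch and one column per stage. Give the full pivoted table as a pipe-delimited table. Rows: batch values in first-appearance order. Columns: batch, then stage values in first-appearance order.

| batch | pack | paint | weld |
| B035 | 768 | 737 | 443 |
| B034 | 390 | 263 | 22 |
| B033 | 591 | 122 | 431 |

Columns: batch plus the 3 distinct stage values (pack, paint, weld).
For example, row B035 column pack takes defects=768 from the long row (B035, pack).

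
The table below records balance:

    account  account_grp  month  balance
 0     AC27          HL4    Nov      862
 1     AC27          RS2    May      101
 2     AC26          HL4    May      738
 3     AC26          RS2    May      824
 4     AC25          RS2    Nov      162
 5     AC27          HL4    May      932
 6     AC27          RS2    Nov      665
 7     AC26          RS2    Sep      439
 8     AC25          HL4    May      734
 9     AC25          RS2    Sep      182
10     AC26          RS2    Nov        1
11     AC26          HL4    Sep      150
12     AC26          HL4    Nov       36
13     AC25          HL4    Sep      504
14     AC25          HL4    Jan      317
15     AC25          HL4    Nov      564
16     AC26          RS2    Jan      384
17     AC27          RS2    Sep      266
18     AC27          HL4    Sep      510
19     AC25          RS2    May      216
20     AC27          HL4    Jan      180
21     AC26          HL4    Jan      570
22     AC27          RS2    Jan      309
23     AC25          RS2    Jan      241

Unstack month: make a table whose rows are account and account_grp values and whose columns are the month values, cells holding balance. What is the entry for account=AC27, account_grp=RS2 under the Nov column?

665

Wide layout: rows indexed by account and account_grp, columns are the 4 distinct month values (Nov, May, Sep, Jan).
Cell (account=AC27, account_grp=RS2, month=Nov) draws from the long row where account=AC27, account_grp=RS2 and month=Nov, which has balance=665.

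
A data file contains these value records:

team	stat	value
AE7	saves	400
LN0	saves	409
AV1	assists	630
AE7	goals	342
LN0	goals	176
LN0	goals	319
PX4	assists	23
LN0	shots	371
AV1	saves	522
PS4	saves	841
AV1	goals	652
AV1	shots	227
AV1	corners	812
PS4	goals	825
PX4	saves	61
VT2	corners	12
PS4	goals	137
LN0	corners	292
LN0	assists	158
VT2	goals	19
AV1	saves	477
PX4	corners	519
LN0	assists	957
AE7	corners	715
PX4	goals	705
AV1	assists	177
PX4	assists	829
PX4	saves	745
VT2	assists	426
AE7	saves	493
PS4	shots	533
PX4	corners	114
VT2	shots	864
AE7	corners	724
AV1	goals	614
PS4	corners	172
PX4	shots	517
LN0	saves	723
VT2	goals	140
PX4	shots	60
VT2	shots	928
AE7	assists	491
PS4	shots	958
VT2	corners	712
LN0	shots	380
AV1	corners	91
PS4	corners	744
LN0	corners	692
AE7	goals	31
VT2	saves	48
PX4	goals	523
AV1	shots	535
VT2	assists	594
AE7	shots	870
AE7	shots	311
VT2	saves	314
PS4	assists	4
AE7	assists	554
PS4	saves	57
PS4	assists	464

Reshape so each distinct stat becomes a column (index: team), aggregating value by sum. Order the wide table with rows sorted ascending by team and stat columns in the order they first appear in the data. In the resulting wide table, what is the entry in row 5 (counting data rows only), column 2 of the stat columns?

852

With rows sorted ascending by team, row 5 is team=PX4. stat columns in first-appearance order: saves, assists, goals, shots, corners; column 2 is assists.
Long rows with team=PX4, stat=assists: 23 + 829 = 852.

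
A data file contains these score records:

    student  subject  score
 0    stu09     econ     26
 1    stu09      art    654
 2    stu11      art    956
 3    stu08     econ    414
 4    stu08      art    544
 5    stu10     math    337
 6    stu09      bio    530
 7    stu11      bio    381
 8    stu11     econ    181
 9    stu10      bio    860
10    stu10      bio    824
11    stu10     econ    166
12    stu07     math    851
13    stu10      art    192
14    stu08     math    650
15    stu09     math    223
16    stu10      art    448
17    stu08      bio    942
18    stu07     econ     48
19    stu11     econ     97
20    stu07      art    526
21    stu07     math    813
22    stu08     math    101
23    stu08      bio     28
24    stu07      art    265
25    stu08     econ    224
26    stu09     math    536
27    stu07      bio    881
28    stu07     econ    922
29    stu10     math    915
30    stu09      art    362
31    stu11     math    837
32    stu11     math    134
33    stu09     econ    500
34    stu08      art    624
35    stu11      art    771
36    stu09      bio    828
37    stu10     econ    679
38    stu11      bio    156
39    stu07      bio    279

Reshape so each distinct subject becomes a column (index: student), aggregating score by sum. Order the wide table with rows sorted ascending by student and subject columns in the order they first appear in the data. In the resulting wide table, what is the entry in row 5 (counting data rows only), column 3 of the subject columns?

With rows sorted ascending by student, row 5 is student=stu11. subject columns in first-appearance order: econ, art, math, bio; column 3 is math.
Long rows with student=stu11, subject=math: 837 + 134 = 971.

971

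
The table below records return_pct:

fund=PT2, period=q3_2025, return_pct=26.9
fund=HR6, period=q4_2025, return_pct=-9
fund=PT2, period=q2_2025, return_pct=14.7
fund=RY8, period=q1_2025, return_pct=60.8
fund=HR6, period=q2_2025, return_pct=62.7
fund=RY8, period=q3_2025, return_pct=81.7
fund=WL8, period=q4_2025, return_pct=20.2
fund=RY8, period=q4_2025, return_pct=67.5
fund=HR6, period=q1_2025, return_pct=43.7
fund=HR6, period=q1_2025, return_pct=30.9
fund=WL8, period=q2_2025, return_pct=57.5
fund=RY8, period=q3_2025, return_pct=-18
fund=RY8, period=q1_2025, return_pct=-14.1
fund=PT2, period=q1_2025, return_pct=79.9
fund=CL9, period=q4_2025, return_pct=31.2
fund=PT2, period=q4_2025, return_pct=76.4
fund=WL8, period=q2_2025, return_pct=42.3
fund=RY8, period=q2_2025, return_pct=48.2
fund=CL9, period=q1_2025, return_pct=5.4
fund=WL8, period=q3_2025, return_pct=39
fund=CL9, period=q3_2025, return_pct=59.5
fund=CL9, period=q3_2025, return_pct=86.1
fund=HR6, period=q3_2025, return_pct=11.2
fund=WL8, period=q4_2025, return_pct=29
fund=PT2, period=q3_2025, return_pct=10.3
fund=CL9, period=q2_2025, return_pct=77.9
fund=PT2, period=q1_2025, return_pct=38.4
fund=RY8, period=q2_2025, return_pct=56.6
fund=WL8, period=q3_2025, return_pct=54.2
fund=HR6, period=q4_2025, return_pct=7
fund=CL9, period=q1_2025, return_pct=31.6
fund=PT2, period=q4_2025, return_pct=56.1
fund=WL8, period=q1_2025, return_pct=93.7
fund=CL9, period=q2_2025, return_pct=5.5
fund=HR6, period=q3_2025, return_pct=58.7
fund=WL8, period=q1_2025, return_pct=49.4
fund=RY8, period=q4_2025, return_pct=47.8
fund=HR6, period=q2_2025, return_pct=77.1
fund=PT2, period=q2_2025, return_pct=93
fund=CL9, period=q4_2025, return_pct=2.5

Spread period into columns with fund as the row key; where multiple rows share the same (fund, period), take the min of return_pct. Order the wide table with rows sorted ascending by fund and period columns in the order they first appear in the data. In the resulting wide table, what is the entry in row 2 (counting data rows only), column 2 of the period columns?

With rows sorted ascending by fund, row 2 is fund=HR6. period columns in first-appearance order: q3_2025, q4_2025, q2_2025, q1_2025; column 2 is q4_2025.
Long rows with fund=HR6, period=q4_2025: min(-9, 7) = -9.

-9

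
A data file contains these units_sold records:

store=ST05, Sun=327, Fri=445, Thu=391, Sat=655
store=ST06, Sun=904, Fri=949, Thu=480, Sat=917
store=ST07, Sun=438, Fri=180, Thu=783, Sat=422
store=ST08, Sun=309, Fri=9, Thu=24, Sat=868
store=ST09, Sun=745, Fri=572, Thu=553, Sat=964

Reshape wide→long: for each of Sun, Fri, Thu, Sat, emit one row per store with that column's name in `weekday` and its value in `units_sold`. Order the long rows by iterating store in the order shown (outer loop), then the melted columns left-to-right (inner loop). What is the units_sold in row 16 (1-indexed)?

20 rows total (5 × 4). Row 16: index ⌊(16-1)/4⌋ = 3 into store → ST08; (16-1) mod 4 = 3 into the melted columns → Sat.
So row 16 is (ST08, Sat, 868); units_sold = 868.

868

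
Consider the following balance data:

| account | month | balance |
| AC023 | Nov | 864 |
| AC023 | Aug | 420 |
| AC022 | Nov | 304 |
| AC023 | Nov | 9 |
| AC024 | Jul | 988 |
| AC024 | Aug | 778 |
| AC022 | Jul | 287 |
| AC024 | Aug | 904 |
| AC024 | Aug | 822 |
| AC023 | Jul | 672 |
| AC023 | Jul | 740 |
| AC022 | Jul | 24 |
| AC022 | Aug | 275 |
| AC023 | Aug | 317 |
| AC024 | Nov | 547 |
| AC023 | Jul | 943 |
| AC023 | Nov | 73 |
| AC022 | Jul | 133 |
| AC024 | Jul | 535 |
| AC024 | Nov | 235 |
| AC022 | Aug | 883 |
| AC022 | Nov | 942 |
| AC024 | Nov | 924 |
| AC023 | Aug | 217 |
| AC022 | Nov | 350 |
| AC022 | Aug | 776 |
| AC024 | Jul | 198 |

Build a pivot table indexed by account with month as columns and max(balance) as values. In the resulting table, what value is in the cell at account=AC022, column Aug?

883

Rows with account=AC022 and month=Aug: balance values are 275, 883, 776.
max(275, 883, 776) = 883.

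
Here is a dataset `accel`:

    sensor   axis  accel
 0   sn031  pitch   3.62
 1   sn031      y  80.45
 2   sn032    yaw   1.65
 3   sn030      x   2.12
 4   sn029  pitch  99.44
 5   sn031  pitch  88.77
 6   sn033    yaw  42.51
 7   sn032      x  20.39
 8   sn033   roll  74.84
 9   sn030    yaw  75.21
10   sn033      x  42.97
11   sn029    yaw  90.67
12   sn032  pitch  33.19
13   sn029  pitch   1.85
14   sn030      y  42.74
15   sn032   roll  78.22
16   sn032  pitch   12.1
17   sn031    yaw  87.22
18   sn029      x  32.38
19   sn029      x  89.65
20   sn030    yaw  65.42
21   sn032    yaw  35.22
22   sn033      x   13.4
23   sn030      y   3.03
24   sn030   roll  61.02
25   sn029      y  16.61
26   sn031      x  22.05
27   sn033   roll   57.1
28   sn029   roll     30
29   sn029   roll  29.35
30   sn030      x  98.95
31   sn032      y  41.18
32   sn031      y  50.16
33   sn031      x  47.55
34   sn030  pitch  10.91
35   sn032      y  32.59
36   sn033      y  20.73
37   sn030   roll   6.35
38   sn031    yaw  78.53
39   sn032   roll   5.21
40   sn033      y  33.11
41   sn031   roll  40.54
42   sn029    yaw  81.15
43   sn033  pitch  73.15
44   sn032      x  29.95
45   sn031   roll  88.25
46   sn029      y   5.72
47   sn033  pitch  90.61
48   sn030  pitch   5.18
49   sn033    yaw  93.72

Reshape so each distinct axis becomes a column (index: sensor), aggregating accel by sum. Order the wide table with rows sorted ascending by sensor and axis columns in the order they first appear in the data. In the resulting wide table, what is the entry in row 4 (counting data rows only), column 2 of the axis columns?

With rows sorted ascending by sensor, row 4 is sensor=sn032. axis columns in first-appearance order: pitch, y, yaw, x, roll; column 2 is y.
Long rows with sensor=sn032, axis=y: 41.18 + 32.59 = 73.77.

73.77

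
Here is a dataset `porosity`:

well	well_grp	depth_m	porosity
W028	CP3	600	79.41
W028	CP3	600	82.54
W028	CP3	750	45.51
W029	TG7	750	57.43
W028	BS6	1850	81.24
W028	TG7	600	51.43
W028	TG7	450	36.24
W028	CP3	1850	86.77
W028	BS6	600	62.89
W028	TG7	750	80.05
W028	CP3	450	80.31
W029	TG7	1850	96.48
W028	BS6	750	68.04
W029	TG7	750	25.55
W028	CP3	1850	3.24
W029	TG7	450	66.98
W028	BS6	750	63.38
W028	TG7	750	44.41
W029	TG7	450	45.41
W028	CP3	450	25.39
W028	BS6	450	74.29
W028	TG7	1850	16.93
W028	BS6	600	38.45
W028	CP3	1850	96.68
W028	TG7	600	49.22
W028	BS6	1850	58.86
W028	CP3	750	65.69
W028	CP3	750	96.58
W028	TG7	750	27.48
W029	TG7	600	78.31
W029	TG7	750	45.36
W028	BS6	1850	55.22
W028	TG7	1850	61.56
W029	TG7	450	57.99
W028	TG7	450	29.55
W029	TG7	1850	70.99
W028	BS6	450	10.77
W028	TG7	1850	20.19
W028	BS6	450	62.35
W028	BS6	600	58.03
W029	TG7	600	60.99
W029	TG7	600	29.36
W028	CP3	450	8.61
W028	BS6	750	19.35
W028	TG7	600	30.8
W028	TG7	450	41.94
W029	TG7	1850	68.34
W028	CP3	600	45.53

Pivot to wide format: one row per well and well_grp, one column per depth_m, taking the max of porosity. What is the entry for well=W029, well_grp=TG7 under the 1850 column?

96.48

Rows with well=W029, well_grp=TG7 and depth_m=1850: porosity values are 96.48, 70.99, 68.34.
max(96.48, 70.99, 68.34) = 96.48.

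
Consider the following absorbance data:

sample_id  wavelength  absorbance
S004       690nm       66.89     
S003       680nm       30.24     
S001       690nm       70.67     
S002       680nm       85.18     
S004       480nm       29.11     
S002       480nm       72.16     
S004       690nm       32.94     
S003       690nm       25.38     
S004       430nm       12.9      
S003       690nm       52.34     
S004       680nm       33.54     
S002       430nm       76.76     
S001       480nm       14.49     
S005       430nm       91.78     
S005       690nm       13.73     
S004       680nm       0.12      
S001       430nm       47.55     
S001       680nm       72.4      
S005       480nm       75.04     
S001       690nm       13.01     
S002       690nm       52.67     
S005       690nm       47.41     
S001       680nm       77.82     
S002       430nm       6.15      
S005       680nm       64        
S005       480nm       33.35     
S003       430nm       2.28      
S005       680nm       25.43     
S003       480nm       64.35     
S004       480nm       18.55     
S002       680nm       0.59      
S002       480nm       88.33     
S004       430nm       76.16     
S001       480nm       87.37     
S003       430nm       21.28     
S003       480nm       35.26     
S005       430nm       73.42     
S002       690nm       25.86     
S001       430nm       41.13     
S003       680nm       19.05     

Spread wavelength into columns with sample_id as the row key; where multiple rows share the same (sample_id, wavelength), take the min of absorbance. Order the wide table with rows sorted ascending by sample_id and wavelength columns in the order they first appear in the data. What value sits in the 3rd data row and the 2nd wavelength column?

19.05

With rows sorted ascending by sample_id, row 3 is sample_id=S003. wavelength columns in first-appearance order: 690nm, 680nm, 480nm, 430nm; column 2 is 680nm.
Long rows with sample_id=S003, wavelength=680nm: min(30.24, 19.05) = 19.05.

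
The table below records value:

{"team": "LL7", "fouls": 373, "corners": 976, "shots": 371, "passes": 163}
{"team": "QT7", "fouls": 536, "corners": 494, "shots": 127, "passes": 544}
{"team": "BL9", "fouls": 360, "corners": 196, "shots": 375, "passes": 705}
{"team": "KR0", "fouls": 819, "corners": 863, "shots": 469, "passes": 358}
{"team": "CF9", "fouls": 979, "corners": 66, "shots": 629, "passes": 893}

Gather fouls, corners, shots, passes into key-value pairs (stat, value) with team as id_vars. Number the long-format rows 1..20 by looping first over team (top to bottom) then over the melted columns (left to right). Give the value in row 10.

20 rows total (5 × 4). Row 10: index ⌊(10-1)/4⌋ = 2 into team → BL9; (10-1) mod 4 = 1 into the melted columns → corners.
So row 10 is (BL9, corners, 196); value = 196.

196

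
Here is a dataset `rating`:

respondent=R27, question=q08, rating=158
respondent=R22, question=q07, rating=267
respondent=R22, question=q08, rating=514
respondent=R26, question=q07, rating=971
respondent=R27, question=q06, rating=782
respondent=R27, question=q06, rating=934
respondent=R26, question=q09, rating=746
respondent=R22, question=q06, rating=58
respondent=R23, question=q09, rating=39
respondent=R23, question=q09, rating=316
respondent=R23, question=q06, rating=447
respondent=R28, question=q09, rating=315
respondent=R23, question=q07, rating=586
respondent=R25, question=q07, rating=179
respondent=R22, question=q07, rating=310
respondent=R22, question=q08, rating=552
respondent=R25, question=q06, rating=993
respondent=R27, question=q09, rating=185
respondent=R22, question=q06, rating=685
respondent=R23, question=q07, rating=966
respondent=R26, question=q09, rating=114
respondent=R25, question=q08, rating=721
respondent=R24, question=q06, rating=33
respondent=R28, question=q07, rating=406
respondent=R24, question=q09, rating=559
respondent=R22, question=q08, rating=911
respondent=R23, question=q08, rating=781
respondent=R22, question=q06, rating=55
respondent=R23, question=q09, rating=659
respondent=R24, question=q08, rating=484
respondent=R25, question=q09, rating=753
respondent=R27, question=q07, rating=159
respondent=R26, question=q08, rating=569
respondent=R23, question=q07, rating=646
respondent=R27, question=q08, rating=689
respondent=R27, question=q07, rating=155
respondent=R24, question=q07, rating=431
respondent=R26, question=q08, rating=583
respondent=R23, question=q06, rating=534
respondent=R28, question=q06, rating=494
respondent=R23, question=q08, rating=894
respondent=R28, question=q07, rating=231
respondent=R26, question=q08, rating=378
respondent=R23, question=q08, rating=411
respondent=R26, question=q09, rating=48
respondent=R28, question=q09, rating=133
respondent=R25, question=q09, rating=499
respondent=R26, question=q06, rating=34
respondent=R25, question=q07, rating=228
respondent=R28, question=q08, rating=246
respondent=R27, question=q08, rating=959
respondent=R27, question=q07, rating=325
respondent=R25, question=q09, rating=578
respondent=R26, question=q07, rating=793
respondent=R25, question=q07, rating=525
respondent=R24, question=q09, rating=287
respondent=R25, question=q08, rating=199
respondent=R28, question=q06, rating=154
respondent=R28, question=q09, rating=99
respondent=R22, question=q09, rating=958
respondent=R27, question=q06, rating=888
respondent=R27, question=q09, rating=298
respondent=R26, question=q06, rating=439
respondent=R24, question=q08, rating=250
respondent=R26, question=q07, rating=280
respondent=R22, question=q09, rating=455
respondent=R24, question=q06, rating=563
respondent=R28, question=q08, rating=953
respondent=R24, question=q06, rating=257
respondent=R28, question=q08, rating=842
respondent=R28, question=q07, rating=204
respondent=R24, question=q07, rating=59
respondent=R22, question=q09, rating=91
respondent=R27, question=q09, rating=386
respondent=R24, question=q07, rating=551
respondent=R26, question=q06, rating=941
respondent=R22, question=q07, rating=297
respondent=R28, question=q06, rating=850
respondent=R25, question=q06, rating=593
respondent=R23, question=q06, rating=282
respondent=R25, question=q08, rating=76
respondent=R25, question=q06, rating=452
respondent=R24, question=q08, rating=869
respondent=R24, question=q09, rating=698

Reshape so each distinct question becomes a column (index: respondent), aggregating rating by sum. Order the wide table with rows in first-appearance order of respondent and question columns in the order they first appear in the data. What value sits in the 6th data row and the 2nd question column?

With rows in first-appearance order of respondent, row 6 is respondent=R25. question columns in first-appearance order: q08, q07, q06, q09; column 2 is q07.
Long rows with respondent=R25, question=q07: 179 + 228 + 525 = 932.

932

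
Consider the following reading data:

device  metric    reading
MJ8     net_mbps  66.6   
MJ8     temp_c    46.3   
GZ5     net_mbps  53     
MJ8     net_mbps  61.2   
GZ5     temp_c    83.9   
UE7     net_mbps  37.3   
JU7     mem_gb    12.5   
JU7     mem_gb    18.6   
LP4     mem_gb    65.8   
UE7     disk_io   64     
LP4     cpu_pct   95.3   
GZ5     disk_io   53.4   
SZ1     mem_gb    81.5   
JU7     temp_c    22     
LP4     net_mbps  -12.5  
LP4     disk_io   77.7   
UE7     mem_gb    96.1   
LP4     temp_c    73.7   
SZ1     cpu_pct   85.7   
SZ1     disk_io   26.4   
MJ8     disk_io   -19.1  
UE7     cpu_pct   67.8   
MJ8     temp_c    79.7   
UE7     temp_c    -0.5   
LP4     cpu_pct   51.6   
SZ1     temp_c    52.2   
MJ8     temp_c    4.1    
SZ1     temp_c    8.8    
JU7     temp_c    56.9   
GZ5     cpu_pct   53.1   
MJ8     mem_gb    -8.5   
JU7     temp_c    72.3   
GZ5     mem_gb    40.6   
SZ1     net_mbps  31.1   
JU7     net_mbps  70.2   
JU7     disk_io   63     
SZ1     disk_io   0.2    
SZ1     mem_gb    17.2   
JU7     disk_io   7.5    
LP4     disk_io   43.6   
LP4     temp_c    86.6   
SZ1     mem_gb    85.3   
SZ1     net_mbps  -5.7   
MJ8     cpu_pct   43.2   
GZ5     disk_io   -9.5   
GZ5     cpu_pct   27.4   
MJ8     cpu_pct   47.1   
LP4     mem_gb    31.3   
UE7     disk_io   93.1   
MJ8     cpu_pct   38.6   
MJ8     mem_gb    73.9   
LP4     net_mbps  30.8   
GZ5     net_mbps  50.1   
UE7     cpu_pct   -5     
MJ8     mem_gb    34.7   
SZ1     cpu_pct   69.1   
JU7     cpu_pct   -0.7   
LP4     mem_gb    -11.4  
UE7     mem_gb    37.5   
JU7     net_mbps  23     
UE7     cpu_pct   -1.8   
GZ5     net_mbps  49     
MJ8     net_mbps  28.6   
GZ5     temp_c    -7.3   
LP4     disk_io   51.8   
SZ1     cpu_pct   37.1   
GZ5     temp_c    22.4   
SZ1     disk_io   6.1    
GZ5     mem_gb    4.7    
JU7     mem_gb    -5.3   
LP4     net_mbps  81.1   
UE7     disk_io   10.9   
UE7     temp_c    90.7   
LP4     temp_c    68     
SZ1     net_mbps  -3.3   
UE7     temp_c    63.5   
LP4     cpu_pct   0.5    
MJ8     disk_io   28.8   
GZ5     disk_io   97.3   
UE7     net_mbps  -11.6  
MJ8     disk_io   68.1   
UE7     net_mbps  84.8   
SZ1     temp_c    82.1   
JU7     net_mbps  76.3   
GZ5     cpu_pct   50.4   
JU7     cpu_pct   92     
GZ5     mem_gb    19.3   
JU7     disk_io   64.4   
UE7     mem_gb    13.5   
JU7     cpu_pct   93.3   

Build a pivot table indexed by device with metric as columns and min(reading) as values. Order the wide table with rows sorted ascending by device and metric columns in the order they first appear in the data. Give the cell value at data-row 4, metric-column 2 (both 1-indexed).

4.1

With rows sorted ascending by device, row 4 is device=MJ8. metric columns in first-appearance order: net_mbps, temp_c, mem_gb, disk_io, cpu_pct; column 2 is temp_c.
Long rows with device=MJ8, metric=temp_c: min(46.3, 79.7, 4.1) = 4.1.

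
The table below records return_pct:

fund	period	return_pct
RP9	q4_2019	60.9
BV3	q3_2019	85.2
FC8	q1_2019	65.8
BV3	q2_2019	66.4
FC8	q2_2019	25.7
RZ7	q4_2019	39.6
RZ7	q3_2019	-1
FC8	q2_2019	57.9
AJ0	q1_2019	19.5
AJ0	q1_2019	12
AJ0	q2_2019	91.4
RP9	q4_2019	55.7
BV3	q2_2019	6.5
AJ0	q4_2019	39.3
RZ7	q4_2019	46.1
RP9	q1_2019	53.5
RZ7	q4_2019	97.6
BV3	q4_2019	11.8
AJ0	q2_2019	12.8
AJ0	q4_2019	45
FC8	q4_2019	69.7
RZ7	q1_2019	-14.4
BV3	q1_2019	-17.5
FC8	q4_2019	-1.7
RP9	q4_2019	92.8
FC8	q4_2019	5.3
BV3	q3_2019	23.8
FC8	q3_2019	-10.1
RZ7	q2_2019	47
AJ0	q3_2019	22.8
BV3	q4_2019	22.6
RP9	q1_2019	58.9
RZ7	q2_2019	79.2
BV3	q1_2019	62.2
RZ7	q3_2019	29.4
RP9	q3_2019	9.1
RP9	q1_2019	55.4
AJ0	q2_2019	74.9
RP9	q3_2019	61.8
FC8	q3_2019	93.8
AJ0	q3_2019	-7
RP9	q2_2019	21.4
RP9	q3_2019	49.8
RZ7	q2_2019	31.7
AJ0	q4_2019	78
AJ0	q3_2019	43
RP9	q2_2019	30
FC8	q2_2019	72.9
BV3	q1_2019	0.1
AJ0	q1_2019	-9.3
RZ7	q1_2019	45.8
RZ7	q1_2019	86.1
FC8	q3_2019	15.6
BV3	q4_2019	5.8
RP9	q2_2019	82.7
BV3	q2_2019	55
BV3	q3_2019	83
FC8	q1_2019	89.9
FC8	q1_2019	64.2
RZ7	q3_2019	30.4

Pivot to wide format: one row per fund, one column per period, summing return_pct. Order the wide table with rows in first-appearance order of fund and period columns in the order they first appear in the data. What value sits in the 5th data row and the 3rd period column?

22.2

With rows in first-appearance order of fund, row 5 is fund=AJ0. period columns in first-appearance order: q4_2019, q3_2019, q1_2019, q2_2019; column 3 is q1_2019.
Long rows with fund=AJ0, period=q1_2019: 19.5 + 12 + -9.3 = 22.2.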